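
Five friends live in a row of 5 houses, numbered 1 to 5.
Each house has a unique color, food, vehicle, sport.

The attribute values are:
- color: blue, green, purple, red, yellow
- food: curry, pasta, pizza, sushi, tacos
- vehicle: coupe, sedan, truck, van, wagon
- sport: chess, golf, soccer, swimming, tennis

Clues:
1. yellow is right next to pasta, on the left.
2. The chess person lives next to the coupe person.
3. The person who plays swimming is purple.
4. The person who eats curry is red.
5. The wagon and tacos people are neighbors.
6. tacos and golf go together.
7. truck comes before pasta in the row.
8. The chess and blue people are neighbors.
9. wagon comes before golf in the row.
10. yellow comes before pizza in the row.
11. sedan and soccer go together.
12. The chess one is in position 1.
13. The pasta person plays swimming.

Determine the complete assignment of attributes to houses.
Solution:

House | Color | Food | Vehicle | Sport
--------------------------------------
  1   | red | curry | wagon | chess
  2   | blue | tacos | coupe | golf
  3   | yellow | sushi | truck | tennis
  4   | purple | pasta | van | swimming
  5   | green | pizza | sedan | soccer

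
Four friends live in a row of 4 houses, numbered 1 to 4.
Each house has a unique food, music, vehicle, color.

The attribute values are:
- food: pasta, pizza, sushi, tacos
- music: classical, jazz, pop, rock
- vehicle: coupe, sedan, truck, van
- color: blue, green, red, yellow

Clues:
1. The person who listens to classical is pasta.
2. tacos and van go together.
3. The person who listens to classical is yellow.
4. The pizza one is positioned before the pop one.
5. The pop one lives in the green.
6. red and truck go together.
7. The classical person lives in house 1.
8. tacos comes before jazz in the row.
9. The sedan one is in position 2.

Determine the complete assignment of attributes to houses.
Solution:

House | Food | Music | Vehicle | Color
--------------------------------------
  1   | pasta | classical | coupe | yellow
  2   | pizza | rock | sedan | blue
  3   | tacos | pop | van | green
  4   | sushi | jazz | truck | red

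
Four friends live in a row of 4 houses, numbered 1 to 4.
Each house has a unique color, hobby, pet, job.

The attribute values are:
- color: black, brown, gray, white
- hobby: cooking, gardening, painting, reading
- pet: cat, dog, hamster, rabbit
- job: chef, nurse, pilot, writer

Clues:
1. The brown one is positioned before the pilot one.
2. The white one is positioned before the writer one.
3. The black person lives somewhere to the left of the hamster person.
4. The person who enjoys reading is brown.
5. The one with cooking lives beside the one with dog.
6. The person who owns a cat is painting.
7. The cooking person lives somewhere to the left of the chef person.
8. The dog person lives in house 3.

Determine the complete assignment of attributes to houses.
Solution:

House | Color | Hobby | Pet | Job
---------------------------------
  1   | white | painting | cat | nurse
  2   | black | cooking | rabbit | writer
  3   | brown | reading | dog | chef
  4   | gray | gardening | hamster | pilot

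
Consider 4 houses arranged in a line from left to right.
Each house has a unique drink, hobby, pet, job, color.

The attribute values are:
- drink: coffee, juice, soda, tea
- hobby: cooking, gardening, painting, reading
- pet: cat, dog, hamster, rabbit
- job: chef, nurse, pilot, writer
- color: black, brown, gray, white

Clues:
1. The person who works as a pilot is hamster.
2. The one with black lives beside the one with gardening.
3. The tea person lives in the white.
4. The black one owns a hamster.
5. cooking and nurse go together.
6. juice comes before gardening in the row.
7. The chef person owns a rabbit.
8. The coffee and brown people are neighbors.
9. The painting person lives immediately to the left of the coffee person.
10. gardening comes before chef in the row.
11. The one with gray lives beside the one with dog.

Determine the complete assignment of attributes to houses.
Solution:

House | Drink | Hobby | Pet | Job | Color
-----------------------------------------
  1   | juice | painting | hamster | pilot | black
  2   | coffee | gardening | cat | writer | gray
  3   | soda | cooking | dog | nurse | brown
  4   | tea | reading | rabbit | chef | white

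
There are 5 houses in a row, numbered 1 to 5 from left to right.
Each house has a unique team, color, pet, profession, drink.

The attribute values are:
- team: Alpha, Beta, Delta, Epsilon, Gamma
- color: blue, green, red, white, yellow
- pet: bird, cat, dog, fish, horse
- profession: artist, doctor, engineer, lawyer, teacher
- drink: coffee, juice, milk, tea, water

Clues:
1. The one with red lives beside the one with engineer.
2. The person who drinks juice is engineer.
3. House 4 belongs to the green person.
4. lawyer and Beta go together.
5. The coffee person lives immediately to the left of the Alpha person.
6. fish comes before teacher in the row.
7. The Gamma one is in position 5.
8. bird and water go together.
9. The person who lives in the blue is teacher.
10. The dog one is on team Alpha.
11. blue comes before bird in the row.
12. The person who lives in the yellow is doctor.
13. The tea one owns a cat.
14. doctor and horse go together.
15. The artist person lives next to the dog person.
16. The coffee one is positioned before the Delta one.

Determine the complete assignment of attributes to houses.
Solution:

House | Team | Color | Pet | Profession | Drink
-----------------------------------------------
  1   | Epsilon | red | fish | artist | coffee
  2   | Alpha | white | dog | engineer | juice
  3   | Delta | blue | cat | teacher | tea
  4   | Beta | green | bird | lawyer | water
  5   | Gamma | yellow | horse | doctor | milk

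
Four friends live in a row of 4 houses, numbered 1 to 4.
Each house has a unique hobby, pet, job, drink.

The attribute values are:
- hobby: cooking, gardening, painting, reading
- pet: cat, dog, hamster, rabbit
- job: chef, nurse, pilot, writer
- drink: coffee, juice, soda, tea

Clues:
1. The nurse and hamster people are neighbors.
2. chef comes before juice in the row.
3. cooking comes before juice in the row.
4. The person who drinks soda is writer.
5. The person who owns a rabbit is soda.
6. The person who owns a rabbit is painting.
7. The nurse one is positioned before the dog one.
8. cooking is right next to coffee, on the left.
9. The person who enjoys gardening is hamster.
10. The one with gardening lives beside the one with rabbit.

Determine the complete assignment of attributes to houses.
Solution:

House | Hobby | Pet | Job | Drink
---------------------------------
  1   | cooking | cat | nurse | tea
  2   | gardening | hamster | chef | coffee
  3   | painting | rabbit | writer | soda
  4   | reading | dog | pilot | juice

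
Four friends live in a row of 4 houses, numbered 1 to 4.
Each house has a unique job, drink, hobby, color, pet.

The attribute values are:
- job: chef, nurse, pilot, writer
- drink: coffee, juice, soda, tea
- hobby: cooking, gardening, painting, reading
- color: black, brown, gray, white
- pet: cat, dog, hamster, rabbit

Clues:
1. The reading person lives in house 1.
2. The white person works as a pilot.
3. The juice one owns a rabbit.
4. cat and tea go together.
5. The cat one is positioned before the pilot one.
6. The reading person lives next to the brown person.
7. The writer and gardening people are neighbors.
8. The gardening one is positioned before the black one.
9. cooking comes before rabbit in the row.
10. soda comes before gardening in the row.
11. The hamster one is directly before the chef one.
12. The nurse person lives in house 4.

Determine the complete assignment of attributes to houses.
Solution:

House | Job | Drink | Hobby | Color | Pet
-----------------------------------------
  1   | writer | soda | reading | gray | hamster
  2   | chef | tea | gardening | brown | cat
  3   | pilot | coffee | cooking | white | dog
  4   | nurse | juice | painting | black | rabbit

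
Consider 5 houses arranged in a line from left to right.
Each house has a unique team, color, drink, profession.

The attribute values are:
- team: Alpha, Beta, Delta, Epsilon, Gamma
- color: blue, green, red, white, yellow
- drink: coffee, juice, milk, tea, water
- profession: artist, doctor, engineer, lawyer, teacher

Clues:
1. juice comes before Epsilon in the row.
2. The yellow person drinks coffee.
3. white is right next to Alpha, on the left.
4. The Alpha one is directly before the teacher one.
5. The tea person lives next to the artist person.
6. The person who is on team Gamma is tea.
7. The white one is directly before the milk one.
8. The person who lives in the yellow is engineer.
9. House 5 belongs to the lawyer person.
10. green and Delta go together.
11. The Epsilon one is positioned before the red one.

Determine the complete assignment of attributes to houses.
Solution:

House | Team | Color | Drink | Profession
-----------------------------------------
  1   | Gamma | white | tea | doctor
  2   | Alpha | blue | milk | artist
  3   | Delta | green | juice | teacher
  4   | Epsilon | yellow | coffee | engineer
  5   | Beta | red | water | lawyer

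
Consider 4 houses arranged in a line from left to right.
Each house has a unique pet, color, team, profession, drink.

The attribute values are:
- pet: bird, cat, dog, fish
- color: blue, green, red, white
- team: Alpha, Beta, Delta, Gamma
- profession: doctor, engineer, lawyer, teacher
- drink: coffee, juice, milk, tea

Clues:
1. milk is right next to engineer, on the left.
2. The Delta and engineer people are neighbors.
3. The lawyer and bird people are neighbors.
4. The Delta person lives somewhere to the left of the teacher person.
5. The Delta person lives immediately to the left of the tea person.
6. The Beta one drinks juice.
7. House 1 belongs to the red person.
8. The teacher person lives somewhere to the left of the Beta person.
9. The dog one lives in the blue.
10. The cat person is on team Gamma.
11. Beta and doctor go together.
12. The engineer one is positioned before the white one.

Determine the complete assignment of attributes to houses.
Solution:

House | Pet | Color | Team | Profession | Drink
-----------------------------------------------
  1   | fish | red | Delta | lawyer | milk
  2   | bird | green | Alpha | engineer | tea
  3   | cat | white | Gamma | teacher | coffee
  4   | dog | blue | Beta | doctor | juice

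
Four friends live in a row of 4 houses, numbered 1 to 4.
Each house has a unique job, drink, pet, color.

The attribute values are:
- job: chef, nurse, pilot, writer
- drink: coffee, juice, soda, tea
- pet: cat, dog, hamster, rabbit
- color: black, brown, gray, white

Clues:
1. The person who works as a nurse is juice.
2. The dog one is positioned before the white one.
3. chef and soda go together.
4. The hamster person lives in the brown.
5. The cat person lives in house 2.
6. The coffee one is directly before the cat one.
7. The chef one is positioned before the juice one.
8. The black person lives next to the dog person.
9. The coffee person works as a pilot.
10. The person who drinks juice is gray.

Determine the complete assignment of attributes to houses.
Solution:

House | Job | Drink | Pet | Color
---------------------------------
  1   | pilot | coffee | hamster | brown
  2   | chef | soda | cat | black
  3   | nurse | juice | dog | gray
  4   | writer | tea | rabbit | white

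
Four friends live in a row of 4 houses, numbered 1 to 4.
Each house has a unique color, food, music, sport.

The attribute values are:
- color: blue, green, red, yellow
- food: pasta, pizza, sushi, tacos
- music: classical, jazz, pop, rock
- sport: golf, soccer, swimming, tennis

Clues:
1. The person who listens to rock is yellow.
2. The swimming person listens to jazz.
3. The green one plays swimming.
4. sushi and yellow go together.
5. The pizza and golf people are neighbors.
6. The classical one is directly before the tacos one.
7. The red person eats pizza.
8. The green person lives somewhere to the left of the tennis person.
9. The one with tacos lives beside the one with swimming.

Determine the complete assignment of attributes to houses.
Solution:

House | Color | Food | Music | Sport
------------------------------------
  1   | red | pizza | classical | soccer
  2   | blue | tacos | pop | golf
  3   | green | pasta | jazz | swimming
  4   | yellow | sushi | rock | tennis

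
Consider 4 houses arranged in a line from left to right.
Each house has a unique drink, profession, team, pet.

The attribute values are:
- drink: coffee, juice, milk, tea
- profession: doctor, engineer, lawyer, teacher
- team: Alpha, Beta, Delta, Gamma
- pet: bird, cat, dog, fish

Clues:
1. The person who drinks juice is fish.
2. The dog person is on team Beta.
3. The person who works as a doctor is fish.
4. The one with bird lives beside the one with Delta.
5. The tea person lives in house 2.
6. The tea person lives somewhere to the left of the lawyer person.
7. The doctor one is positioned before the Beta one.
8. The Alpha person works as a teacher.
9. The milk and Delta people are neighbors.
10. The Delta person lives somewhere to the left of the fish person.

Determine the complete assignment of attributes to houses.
Solution:

House | Drink | Profession | Team | Pet
---------------------------------------
  1   | milk | teacher | Alpha | bird
  2   | tea | engineer | Delta | cat
  3   | juice | doctor | Gamma | fish
  4   | coffee | lawyer | Beta | dog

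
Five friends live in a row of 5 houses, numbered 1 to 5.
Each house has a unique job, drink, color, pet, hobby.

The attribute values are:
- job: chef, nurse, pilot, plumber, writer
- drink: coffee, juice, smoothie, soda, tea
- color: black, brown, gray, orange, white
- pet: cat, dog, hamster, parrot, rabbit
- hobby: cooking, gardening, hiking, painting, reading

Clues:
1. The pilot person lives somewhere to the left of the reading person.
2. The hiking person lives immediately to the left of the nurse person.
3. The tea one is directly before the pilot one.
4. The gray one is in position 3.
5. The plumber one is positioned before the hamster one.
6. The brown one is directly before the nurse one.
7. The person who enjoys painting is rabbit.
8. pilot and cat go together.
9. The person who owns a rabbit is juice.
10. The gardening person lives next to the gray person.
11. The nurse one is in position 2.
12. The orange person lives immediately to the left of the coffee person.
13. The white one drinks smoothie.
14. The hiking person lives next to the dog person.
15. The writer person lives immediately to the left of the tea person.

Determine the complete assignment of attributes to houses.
Solution:

House | Job | Drink | Color | Pet | Hobby
-----------------------------------------
  1   | writer | soda | brown | parrot | hiking
  2   | nurse | tea | orange | dog | gardening
  3   | pilot | coffee | gray | cat | cooking
  4   | plumber | juice | black | rabbit | painting
  5   | chef | smoothie | white | hamster | reading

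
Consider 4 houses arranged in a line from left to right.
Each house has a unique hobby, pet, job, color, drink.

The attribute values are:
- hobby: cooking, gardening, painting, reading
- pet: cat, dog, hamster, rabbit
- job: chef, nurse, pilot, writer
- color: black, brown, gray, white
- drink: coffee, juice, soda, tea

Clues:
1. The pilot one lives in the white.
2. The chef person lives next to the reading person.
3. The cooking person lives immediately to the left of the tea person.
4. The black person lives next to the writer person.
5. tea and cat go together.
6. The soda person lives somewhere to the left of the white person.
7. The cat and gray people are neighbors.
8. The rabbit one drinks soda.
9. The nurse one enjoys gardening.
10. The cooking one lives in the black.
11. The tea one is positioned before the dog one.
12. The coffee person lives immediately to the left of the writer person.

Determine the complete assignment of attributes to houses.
Solution:

House | Hobby | Pet | Job | Color | Drink
-----------------------------------------
  1   | cooking | hamster | chef | black | coffee
  2   | reading | cat | writer | brown | tea
  3   | gardening | rabbit | nurse | gray | soda
  4   | painting | dog | pilot | white | juice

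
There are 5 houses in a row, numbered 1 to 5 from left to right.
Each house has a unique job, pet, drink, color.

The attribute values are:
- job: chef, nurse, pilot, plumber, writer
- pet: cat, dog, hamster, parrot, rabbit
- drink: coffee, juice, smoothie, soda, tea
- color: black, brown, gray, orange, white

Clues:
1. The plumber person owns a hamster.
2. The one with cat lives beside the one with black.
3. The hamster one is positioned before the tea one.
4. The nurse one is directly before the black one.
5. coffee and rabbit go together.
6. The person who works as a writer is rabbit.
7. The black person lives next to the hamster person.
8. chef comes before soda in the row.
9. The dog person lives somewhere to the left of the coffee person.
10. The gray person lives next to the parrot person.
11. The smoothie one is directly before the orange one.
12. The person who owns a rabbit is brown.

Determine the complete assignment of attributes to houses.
Solution:

House | Job | Pet | Drink | Color
---------------------------------
  1   | nurse | cat | juice | gray
  2   | chef | parrot | smoothie | black
  3   | plumber | hamster | soda | orange
  4   | pilot | dog | tea | white
  5   | writer | rabbit | coffee | brown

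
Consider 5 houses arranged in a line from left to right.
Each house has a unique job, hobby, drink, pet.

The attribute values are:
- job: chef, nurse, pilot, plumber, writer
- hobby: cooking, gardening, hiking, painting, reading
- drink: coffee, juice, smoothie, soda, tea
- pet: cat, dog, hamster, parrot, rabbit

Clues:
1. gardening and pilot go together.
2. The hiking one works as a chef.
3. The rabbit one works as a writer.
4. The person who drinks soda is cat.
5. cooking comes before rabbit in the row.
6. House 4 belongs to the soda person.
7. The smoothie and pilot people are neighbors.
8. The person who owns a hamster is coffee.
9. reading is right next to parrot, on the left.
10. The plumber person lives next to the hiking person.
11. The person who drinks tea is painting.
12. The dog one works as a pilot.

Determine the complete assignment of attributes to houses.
Solution:

House | Job | Hobby | Drink | Pet
---------------------------------
  1   | plumber | reading | coffee | hamster
  2   | chef | hiking | smoothie | parrot
  3   | pilot | gardening | juice | dog
  4   | nurse | cooking | soda | cat
  5   | writer | painting | tea | rabbit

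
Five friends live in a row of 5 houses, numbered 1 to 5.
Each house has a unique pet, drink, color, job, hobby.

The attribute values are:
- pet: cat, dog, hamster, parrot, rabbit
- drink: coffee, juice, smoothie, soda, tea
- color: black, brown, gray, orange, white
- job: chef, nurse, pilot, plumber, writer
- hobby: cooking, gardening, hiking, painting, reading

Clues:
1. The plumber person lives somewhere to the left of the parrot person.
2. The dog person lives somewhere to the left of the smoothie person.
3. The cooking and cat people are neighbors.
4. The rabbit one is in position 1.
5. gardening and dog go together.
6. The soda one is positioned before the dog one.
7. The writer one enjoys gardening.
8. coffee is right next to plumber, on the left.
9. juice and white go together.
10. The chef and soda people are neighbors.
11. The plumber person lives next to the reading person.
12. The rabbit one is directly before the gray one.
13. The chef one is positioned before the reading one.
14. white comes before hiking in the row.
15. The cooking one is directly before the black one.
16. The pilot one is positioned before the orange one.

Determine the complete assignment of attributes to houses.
Solution:

House | Pet | Drink | Color | Job | Hobby
-----------------------------------------
  1   | rabbit | coffee | brown | chef | painting
  2   | hamster | soda | gray | plumber | cooking
  3   | cat | tea | black | pilot | reading
  4   | dog | juice | white | writer | gardening
  5   | parrot | smoothie | orange | nurse | hiking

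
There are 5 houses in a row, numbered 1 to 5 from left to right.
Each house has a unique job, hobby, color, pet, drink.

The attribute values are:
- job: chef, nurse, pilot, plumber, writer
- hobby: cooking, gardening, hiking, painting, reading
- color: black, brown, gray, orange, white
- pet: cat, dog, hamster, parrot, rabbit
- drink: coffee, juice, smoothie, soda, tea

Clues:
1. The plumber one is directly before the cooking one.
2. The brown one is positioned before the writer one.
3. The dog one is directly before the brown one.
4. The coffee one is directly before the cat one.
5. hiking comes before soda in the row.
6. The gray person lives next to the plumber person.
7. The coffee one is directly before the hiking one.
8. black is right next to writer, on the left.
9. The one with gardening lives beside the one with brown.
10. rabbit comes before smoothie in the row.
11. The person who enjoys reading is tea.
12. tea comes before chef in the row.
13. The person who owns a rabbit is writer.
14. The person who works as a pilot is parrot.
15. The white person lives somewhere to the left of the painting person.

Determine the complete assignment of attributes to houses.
Solution:

House | Job | Hobby | Color | Pet | Drink
-----------------------------------------
  1   | nurse | gardening | gray | dog | coffee
  2   | plumber | hiking | brown | cat | juice
  3   | pilot | cooking | black | parrot | soda
  4   | writer | reading | white | rabbit | tea
  5   | chef | painting | orange | hamster | smoothie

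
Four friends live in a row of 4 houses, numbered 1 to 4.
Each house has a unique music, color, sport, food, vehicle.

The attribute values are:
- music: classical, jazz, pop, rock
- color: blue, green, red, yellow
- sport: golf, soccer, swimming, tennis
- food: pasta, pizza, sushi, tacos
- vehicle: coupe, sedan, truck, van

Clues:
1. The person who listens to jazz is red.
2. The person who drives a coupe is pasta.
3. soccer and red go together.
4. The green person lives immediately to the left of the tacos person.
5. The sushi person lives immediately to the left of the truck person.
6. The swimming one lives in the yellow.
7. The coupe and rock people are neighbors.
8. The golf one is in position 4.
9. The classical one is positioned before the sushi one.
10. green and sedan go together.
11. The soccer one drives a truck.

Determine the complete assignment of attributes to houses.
Solution:

House | Music | Color | Sport | Food | Vehicle
----------------------------------------------
  1   | classical | yellow | swimming | pasta | coupe
  2   | rock | green | tennis | sushi | sedan
  3   | jazz | red | soccer | tacos | truck
  4   | pop | blue | golf | pizza | van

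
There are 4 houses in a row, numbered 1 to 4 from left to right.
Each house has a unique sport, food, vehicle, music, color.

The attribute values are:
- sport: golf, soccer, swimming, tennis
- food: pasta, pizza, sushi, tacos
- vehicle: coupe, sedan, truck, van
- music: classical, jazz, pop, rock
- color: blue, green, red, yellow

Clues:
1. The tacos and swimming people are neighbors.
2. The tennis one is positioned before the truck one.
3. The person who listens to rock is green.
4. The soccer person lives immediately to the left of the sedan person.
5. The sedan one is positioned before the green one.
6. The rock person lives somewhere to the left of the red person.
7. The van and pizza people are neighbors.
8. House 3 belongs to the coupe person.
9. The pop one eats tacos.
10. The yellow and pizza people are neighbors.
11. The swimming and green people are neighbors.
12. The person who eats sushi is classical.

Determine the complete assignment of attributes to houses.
Solution:

House | Sport | Food | Vehicle | Music | Color
----------------------------------------------
  1   | soccer | tacos | van | pop | yellow
  2   | swimming | pizza | sedan | jazz | blue
  3   | tennis | pasta | coupe | rock | green
  4   | golf | sushi | truck | classical | red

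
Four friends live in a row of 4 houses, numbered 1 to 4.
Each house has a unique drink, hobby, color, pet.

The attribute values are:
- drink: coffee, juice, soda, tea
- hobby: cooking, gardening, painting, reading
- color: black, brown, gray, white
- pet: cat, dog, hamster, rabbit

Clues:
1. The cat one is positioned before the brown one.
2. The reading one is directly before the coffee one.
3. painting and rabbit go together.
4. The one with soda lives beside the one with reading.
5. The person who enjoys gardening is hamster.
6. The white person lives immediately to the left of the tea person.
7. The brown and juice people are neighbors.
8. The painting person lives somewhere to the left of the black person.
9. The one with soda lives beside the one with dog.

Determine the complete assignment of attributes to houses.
Solution:

House | Drink | Hobby | Color | Pet
-----------------------------------
  1   | soda | cooking | white | cat
  2   | tea | reading | gray | dog
  3   | coffee | painting | brown | rabbit
  4   | juice | gardening | black | hamster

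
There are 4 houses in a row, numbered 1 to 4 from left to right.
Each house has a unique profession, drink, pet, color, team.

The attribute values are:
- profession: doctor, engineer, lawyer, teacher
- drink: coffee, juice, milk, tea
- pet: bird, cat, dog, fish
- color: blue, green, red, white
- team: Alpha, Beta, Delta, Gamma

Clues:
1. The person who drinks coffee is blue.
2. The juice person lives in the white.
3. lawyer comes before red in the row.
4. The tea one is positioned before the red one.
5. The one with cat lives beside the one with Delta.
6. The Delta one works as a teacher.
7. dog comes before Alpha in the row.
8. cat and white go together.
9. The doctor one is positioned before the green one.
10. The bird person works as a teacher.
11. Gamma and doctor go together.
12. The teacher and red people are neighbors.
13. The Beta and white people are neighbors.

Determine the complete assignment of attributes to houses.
Solution:

House | Profession | Drink | Pet | Color | Team
-----------------------------------------------
  1   | lawyer | coffee | dog | blue | Beta
  2   | doctor | juice | cat | white | Gamma
  3   | teacher | tea | bird | green | Delta
  4   | engineer | milk | fish | red | Alpha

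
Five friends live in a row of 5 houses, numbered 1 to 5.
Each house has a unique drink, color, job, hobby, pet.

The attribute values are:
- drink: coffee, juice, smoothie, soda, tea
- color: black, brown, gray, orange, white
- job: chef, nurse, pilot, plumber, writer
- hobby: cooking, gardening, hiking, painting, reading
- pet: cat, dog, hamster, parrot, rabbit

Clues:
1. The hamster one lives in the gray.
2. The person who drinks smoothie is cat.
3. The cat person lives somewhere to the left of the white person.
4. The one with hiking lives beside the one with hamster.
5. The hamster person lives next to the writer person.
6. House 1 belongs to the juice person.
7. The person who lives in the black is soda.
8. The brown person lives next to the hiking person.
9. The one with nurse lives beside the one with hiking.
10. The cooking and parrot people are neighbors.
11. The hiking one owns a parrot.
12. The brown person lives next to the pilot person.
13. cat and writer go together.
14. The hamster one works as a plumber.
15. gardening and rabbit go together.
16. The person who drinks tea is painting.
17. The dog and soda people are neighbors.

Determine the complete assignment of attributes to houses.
Solution:

House | Drink | Color | Job | Hobby | Pet
-----------------------------------------
  1   | juice | brown | nurse | cooking | dog
  2   | soda | black | pilot | hiking | parrot
  3   | tea | gray | plumber | painting | hamster
  4   | smoothie | orange | writer | reading | cat
  5   | coffee | white | chef | gardening | rabbit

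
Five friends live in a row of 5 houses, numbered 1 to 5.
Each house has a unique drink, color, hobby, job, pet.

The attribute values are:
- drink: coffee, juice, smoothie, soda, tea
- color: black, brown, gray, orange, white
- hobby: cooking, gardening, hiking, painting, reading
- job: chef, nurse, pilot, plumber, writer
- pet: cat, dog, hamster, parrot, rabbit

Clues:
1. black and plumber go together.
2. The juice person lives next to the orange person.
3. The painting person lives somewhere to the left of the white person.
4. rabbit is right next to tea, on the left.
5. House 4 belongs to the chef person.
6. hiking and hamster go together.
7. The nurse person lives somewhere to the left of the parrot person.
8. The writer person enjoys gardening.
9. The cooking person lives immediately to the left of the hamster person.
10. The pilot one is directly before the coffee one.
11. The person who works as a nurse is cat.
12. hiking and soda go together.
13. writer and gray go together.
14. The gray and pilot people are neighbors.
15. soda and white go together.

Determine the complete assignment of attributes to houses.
Solution:

House | Drink | Color | Hobby | Job | Pet
-----------------------------------------
  1   | juice | gray | gardening | writer | rabbit
  2   | tea | orange | painting | pilot | dog
  3   | coffee | brown | cooking | nurse | cat
  4   | soda | white | hiking | chef | hamster
  5   | smoothie | black | reading | plumber | parrot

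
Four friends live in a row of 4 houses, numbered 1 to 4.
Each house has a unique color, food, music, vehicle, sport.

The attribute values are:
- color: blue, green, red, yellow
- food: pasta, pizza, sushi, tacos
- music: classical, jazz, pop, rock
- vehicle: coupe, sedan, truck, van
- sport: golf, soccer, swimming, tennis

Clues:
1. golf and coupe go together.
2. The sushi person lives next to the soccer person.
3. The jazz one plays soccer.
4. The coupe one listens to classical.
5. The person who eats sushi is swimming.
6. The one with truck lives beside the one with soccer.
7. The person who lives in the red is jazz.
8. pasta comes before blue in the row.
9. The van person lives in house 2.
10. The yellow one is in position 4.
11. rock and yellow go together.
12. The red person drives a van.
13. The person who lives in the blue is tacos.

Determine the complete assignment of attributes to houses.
Solution:

House | Color | Food | Music | Vehicle | Sport
----------------------------------------------
  1   | green | sushi | pop | truck | swimming
  2   | red | pasta | jazz | van | soccer
  3   | blue | tacos | classical | coupe | golf
  4   | yellow | pizza | rock | sedan | tennis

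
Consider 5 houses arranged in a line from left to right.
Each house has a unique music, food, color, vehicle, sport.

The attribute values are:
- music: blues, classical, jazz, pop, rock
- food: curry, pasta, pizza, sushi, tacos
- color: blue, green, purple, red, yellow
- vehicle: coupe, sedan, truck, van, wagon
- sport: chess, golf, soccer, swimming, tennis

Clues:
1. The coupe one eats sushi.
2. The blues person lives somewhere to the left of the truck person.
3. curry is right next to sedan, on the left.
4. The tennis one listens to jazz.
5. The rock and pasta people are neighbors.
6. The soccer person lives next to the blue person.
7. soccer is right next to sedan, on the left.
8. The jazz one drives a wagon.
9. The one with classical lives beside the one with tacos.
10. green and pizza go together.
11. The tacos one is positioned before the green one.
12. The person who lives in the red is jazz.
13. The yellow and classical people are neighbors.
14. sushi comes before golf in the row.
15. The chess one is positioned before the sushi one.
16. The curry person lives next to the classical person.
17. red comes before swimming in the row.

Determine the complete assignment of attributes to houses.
Solution:

House | Music | Food | Color | Vehicle | Sport
----------------------------------------------
  1   | rock | curry | yellow | van | soccer
  2   | classical | pasta | blue | sedan | chess
  3   | jazz | tacos | red | wagon | tennis
  4   | blues | sushi | purple | coupe | swimming
  5   | pop | pizza | green | truck | golf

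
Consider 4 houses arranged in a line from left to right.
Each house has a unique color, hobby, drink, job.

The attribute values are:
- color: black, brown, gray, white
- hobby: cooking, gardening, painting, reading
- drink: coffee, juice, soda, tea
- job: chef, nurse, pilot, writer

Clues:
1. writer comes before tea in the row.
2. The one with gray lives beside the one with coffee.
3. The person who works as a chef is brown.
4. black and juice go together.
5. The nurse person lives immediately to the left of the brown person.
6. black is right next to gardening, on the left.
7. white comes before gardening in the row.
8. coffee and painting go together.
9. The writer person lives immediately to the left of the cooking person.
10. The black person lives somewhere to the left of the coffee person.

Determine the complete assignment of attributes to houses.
Solution:

House | Color | Hobby | Drink | Job
-----------------------------------
  1   | white | reading | soda | writer
  2   | black | cooking | juice | pilot
  3   | gray | gardening | tea | nurse
  4   | brown | painting | coffee | chef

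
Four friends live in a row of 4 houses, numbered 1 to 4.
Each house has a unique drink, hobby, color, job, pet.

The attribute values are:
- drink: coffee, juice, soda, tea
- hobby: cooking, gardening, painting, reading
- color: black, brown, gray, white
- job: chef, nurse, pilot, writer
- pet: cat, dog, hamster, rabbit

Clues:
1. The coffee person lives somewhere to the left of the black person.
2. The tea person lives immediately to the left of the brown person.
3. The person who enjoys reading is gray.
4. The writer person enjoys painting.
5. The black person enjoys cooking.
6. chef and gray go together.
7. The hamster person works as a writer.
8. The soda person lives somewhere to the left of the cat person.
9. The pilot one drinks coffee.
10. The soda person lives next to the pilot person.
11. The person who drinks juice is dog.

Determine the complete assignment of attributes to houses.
Solution:

House | Drink | Hobby | Color | Job | Pet
-----------------------------------------
  1   | tea | reading | gray | chef | rabbit
  2   | soda | painting | brown | writer | hamster
  3   | coffee | gardening | white | pilot | cat
  4   | juice | cooking | black | nurse | dog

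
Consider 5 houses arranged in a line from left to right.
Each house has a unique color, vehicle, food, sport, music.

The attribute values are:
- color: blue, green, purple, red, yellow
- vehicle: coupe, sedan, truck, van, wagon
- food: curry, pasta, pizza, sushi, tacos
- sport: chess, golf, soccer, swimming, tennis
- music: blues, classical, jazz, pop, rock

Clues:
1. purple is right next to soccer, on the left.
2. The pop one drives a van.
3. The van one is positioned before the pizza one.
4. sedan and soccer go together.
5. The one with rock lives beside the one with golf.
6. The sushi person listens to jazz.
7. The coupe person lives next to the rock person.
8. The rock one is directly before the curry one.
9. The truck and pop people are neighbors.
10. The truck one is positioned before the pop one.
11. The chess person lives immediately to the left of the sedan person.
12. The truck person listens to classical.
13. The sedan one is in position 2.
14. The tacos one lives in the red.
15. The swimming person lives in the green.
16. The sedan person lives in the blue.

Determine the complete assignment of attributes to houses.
Solution:

House | Color | Vehicle | Food | Sport | Music
----------------------------------------------
  1   | purple | coupe | sushi | chess | jazz
  2   | blue | sedan | pasta | soccer | rock
  3   | yellow | truck | curry | golf | classical
  4   | red | van | tacos | tennis | pop
  5   | green | wagon | pizza | swimming | blues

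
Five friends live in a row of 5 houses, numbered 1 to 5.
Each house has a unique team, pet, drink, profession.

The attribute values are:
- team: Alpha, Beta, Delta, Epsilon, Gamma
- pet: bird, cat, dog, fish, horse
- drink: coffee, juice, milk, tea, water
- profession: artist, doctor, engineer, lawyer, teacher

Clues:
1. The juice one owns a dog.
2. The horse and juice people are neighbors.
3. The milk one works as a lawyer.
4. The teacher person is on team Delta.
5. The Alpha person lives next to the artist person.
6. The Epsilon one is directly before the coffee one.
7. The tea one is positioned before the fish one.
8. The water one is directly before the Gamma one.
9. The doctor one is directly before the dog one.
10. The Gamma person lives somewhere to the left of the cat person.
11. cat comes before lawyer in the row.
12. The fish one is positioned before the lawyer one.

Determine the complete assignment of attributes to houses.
Solution:

House | Team | Pet | Drink | Profession
---------------------------------------
  1   | Alpha | horse | water | doctor
  2   | Gamma | dog | juice | artist
  3   | Epsilon | cat | tea | engineer
  4   | Delta | fish | coffee | teacher
  5   | Beta | bird | milk | lawyer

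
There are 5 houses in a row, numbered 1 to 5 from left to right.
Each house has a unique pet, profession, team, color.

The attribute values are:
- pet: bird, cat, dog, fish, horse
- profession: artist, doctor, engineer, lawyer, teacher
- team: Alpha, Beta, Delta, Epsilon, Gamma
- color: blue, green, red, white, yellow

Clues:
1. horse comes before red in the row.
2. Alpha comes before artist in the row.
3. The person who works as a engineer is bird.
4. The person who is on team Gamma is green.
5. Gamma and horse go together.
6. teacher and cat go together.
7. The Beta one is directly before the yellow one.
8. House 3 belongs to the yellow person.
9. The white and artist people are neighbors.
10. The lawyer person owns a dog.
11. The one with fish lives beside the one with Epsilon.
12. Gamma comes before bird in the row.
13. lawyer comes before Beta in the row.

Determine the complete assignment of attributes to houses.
Solution:

House | Pet | Profession | Team | Color
---------------------------------------
  1   | dog | lawyer | Alpha | white
  2   | fish | artist | Beta | blue
  3   | cat | teacher | Epsilon | yellow
  4   | horse | doctor | Gamma | green
  5   | bird | engineer | Delta | red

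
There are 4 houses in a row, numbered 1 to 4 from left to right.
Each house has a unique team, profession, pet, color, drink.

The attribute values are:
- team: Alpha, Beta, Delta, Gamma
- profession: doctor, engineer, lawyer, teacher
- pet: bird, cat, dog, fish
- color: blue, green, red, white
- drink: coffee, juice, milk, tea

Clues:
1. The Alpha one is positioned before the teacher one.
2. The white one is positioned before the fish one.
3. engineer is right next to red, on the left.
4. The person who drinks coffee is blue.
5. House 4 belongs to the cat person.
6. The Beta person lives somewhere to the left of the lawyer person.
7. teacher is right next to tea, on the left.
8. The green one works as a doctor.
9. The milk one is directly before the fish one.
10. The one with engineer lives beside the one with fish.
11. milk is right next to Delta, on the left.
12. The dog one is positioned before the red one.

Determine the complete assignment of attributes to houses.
Solution:

House | Team | Profession | Pet | Color | Drink
-----------------------------------------------
  1   | Alpha | engineer | dog | white | milk
  2   | Delta | teacher | fish | red | juice
  3   | Beta | doctor | bird | green | tea
  4   | Gamma | lawyer | cat | blue | coffee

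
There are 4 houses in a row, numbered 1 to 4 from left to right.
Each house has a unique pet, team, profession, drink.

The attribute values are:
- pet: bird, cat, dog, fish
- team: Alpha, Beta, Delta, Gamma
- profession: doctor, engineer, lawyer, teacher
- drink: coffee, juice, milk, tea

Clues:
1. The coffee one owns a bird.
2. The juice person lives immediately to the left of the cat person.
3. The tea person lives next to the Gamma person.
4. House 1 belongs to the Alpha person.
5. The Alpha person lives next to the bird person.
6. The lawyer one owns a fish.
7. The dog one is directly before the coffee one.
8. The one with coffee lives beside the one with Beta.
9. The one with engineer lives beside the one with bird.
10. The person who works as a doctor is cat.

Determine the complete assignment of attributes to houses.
Solution:

House | Pet | Team | Profession | Drink
---------------------------------------
  1   | dog | Alpha | engineer | tea
  2   | bird | Gamma | teacher | coffee
  3   | fish | Beta | lawyer | juice
  4   | cat | Delta | doctor | milk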